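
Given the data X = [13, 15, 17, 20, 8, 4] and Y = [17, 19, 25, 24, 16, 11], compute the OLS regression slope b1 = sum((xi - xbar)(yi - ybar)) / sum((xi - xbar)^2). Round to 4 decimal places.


First compute the means: xbar = 12.8333, ybar = 18.6667.
Then S_xx = sum((xi - xbar)^2) = 174.8333.
S_xy = sum((xi - xbar)(yi - ybar)) = 145.6667.
b1 = S_xy / S_xx = 145.6667 / 174.8333 = 0.8332.

0.8332


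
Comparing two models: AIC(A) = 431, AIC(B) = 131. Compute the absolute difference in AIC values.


|AIC_A - AIC_B| = |431 - 131| = 300.
Model B is preferred (lower AIC).

300


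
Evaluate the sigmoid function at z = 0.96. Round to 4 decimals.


exp(-0.9600) = 0.3829.
1 + exp(-z) = 1.3829.
sigmoid = 1/1.3829 = 0.7231.

0.7231


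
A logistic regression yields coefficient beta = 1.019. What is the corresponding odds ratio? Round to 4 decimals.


Odds ratio = exp(beta) = exp(1.019).
= 2.7704.

2.7704


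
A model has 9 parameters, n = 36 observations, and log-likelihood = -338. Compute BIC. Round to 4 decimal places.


ln(36) = 3.583519.
k * ln(n) = 9 * 3.583519 = 32.251671.
-2L = 676.
BIC = 32.251671 + 676 = 708.251671, which rounds to 708.2517.

708.2517


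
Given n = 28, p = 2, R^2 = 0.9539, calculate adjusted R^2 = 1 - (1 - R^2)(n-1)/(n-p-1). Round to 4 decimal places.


Using the formula:
(1 - 0.9539) = 0.0461.
Multiply by 27/25: 0.0461 * 27 = 1.2447, then 1.2447 / 25 = 0.0498.
Adj R^2 = 1 - 0.0498 = 0.9502.

0.9502


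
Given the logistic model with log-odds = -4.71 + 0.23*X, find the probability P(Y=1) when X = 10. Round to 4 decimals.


Compute z = -4.71 + (0.23)(10) = -2.4100.
exp(-z) = 11.1340.
P = 1/(1 + 11.1340) = 0.0824.

0.0824


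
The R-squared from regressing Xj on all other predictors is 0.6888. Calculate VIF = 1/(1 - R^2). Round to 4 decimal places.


Denominator: 1 - 0.6888 = 0.3112.
VIF = 1 / 0.3112 = 3.2134.

3.2134


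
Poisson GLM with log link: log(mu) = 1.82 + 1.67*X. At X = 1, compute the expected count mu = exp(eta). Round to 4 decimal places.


eta = 1.82 + 1.67 * 1 = 3.4900.
mu = exp(3.4900) = 32.7859.

32.7859


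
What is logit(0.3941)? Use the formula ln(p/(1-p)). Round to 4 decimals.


The odds are p/(1-p) = 0.3941 / 0.6059 = 0.6504.
logit(p) = ln(0.6504) = -0.4301.

-0.4301


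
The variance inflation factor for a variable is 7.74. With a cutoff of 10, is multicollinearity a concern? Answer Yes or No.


Check: VIF = 7.74 vs threshold = 10.
Since 7.74 < 10, the answer is No.

No


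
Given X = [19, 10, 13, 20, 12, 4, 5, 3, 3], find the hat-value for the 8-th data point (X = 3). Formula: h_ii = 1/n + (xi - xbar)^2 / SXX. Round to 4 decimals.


Compute xbar = 9.8889 with n = 9 observations.
SXX = 352.8889.
Leverage = 1/9 + (3 - 9.8889)^2/352.8889 = 0.2456.

0.2456


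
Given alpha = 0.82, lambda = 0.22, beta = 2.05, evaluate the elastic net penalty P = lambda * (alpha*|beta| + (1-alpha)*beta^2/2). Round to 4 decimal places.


Compute:
L1 = 0.82 * 2.05 = 1.6810.
L2 = 0.18 * 2.05^2 / 2 = 0.3782.
Penalty = 0.22 * (1.6810 + 0.3782) = 0.4530.

0.4530


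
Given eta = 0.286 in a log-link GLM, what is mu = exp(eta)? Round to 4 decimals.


The inverse log link gives:
mu = exp(0.286) = 1.3311.

1.3311


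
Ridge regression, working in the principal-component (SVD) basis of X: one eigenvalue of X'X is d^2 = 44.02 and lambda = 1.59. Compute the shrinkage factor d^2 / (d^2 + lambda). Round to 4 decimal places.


d^2 + lambda = 44.02 + 1.59 = 45.6100.
Shrinkage factor = 44.02/45.6100 = 0.9651.

0.9651


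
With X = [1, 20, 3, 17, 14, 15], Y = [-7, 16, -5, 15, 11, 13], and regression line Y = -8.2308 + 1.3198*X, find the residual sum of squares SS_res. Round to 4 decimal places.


For each point, residual = actual - predicted.
Residuals: [-0.0890, -2.1652, -0.7286, 0.7942, 0.7536, 1.4338].
Sum of squared residuals = 8.4813.

8.4813


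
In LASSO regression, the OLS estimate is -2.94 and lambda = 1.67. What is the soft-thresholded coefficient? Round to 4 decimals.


|beta_OLS| = 2.94.
lambda = 1.67.
Since |beta| > lambda, coefficient = sign(beta)*(|beta| - lambda) = -1.2700.
Result = -1.2700.

-1.2700


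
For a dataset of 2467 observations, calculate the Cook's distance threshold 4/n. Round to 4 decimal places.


Using the rule of thumb:
Threshold = 4 / 2467 = 0.0016.

0.0016


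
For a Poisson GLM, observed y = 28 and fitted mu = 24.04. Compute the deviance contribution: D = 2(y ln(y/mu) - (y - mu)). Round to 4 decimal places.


y/mu = 28/24.04 = 1.164725 (approx.), and ln(28/24.04) = 0.152485.
y * ln(y/mu) = 28 * 0.152485 = 4.269580.
y - mu = 3.96.
D = 2 * (4.269580 - 3.96) = 0.619160, which rounds to 0.6192.

0.6192


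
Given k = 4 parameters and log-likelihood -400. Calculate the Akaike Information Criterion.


AIC = 2*4 - 2*(-400).
= 8 + 800 = 808.

808


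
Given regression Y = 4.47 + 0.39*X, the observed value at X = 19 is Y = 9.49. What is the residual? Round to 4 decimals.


Fitted value at X = 19 is yhat = 4.47 + 0.39*19 = 11.8800.
Residual = 9.49 - 11.8800 = -2.3900.

-2.3900


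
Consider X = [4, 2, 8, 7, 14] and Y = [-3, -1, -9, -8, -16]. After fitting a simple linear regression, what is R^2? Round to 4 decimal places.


The fitted line is Y = 1.5167 + -1.2738*X.
SSres = 0.9024, SStot = 137.2000.
R^2 = 1 - SSres/SStot = 0.9934.

0.9934


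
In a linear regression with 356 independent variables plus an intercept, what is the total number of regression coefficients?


Total coefficients = number of predictors + 1 (for the intercept).
= 356 + 1 = 357.

357


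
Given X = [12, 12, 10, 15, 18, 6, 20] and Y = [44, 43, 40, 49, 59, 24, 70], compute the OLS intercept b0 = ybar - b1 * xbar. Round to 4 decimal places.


The slope is b1 = 3.0125.
Sample means are xbar = 13.2857 and ybar = 47.0000.
Intercept: b0 = 47.0000 - (3.0125)(13.2857) = 6.9771.

6.9771


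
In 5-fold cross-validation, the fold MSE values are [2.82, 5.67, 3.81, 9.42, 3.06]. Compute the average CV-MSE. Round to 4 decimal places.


Add all fold MSEs: 24.7800.
Divide by k = 5: 24.7800/5 = 4.9560.

4.9560


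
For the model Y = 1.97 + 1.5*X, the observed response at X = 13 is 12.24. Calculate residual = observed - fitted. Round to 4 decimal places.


Compute yhat = 1.97 + (1.5)(13) = 21.4700.
Residual = actual - predicted = 12.24 - 21.4700 = -9.2300.

-9.2300


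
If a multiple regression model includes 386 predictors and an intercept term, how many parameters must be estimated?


Each predictor gets one coefficient, plus one intercept.
Total parameters = 386 + 1 = 387.

387


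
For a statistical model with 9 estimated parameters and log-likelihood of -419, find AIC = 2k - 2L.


Compute:
2k = 2*9 = 18.
-2*loglik = -2*(-419) = 838.
AIC = 18 + 838 = 856.

856


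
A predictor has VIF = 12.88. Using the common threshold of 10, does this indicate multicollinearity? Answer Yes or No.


Compare VIF = 12.88 to the threshold of 10.
12.88 >= 10, so the answer is Yes.

Yes


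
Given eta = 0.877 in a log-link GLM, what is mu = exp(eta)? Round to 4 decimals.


Apply the inverse link:
mu = e^0.877 = 2.4037.

2.4037


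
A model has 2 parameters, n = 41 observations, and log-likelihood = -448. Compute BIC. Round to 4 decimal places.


Compute k*ln(n) = 2*ln(41) = 2*3.713572 = 7.427144.
Then -2*loglik = 896.
BIC = 7.427144 + 896 = 903.427144, which rounds to 903.4271.

903.4271


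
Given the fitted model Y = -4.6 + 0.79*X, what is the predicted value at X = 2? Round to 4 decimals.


Plug X = 2 into Y = -4.6 + 0.79*X:
Y = -4.6 + 1.5800 = -3.0200.

-3.0200


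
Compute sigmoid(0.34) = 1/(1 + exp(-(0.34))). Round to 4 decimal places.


exp(-0.3400) = 0.7118.
1 + exp(-z) = 1.7118.
sigmoid = 1/1.7118 = 0.5842.

0.5842


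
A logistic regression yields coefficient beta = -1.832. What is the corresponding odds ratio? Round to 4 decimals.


exp(-1.832) = 0.1601.
So the odds ratio is 0.1601.

0.1601


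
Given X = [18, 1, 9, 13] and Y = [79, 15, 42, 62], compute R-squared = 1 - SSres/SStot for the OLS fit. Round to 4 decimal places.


After computing the OLS fit (b0=10.3215, b1=3.8223):
SSres = 12.1131, SStot = 2273.0000.
R^2 = 1 - 12.1131/2273.0000 = 0.9947.

0.9947


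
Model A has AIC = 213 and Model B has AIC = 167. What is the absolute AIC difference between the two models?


Absolute difference = |213 - 167| = 46.
The model with lower AIC (B) is preferred.

46


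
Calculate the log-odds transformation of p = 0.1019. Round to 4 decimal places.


1 - p = 0.8981.
p/(1-p) = 0.1135.
logit = ln(0.1135) = -2.1763.

-2.1763


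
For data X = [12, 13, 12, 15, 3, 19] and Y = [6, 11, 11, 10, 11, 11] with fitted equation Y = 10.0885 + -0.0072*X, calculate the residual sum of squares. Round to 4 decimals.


Compute predicted values, then residuals = yi - yhat_i.
Residuals: [-4.0021, 1.0051, 0.9979, 0.0195, 0.9331, 1.0483].
SSres = sum(residual^2) = 19.9928.

19.9928


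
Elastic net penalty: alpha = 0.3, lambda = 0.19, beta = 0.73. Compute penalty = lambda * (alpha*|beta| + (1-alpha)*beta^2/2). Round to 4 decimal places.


L1 component = 0.3 * |0.73| = 0.2190.
L2 component = 0.7 * 0.73^2 / 2 = 0.1865.
Penalty = 0.19 * (0.2190 + 0.1865) = 0.19 * 0.4055 = 0.0770.

0.0770


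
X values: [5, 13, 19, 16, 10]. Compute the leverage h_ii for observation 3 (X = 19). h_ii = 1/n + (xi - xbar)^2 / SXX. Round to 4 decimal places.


Mean of X: xbar = 12.6000.
SXX = 117.2000.
For X = 19: h = 1/5 + (19 - 12.6000)^2/117.2000 = 0.5495.

0.5495


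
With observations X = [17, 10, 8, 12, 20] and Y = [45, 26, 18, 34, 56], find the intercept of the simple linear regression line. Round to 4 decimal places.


Compute b1 = 3.0081 from the OLS formula.
With xbar = 13.4000 and ybar = 35.8000, the intercept is:
b0 = 35.8000 - 3.0081 * 13.4000 = -4.5081.

-4.5081


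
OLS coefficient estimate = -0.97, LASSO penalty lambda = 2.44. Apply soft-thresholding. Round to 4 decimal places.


Check: |-0.97| = 0.97 vs lambda = 2.44.
Since |beta| <= lambda, the coefficient is set to 0.
Soft-thresholded coefficient = 0.0000.

0.0000


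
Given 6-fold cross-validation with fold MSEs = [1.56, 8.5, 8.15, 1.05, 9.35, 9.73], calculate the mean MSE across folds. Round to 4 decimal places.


Sum of fold MSEs = 38.3400.
Average = 38.3400 / 6 = 6.3900.

6.3900


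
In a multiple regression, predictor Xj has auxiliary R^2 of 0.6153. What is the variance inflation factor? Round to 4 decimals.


Denominator: 1 - 0.6153 = 0.3847.
VIF = 1 / 0.3847 = 2.5994.

2.5994


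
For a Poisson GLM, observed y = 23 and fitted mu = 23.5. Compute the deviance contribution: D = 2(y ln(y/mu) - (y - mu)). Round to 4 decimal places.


y/mu = 23/23.5 = 0.978723 (approx.), and ln(23/23.5) = -0.021506.
y * ln(y/mu) = 23 * -0.021506 = -0.494638.
y - mu = -0.5.
D = 2 * (-0.494638 - -0.5) = 0.010724, which rounds to 0.0107.

0.0107


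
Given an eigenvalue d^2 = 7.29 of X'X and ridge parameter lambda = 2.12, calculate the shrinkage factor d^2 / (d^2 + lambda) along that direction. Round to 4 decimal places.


Compute the denominator: 7.29 + 2.12 = 9.4100.
Shrinkage factor = 7.29 / 9.4100 = 0.7747.

0.7747


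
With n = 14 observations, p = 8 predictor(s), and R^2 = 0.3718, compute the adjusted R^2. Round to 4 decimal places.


Using the formula:
(1 - 0.3718) = 0.6282.
Multiply by 13/5: 0.6282 * 13 = 8.1666, then 8.1666 / 5 = 1.6333.
Adj R^2 = 1 - 1.6333 = -0.6333.

-0.6333


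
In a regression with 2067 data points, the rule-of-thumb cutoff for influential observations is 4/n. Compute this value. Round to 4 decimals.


The threshold is 4/n.
4/2067 = 0.0019.

0.0019


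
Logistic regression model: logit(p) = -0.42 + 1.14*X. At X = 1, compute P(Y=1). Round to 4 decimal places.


Linear predictor: z = -0.42 + 1.14 * 1 = 0.7200.
P = 1/(1 + exp(-0.7200)) = 1/(1 + 0.4868) = 0.6726.

0.6726


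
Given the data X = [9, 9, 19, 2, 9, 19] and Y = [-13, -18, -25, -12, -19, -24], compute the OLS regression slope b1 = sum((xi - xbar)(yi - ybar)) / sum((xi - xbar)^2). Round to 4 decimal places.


The sample means are xbar = 11.1667 and ybar = -18.5000.
Compute S_xx = 220.8333 and S_xy = -165.5000.
Slope b1 = S_xy / S_xx = -165.5000 / 220.8333 = -0.7494.

-0.7494


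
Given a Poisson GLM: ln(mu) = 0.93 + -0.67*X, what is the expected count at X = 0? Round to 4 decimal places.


eta = 0.93 + -0.67 * 0 = 0.9300.
mu = exp(0.9300) = 2.5345.

2.5345


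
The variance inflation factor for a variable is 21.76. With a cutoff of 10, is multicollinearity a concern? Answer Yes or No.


The threshold is 10.
VIF = 21.76 is >= 10.
Multicollinearity indication: Yes.

Yes


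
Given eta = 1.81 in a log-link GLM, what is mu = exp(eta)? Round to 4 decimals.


The inverse log link gives:
mu = exp(1.81) = 6.1104.

6.1104


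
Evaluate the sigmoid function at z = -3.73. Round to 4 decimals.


exp(3.7300) = 41.6791.
1 + exp(-z) = 42.6791.
sigmoid = 1/42.6791 = 0.0234.

0.0234


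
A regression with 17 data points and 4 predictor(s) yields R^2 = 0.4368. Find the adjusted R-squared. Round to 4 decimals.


Using the formula:
(1 - 0.4368) = 0.5632.
Multiply by 16/12: 0.5632 * 16 = 9.0112, then 9.0112 / 12 = 0.7509.
Adj R^2 = 1 - 0.7509 = 0.2491.

0.2491


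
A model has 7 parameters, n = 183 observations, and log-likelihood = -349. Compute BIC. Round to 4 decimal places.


ln(183) = 5.209486.
k * ln(n) = 7 * 5.209486 = 36.466402.
-2L = 698.
BIC = 36.466402 + 698 = 734.466402, which rounds to 734.4664.

734.4664


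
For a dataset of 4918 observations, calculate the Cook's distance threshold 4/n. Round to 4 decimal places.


The threshold is 4/n.
4/4918 = 0.0008.

0.0008


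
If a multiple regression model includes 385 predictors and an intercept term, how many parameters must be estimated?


Including the intercept, the model has 385 predictor coefficients + 1 intercept.
Total = 386.

386


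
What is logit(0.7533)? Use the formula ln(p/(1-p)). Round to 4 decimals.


1 - p = 0.2467.
p/(1-p) = 3.0535.
logit = ln(3.0535) = 1.1163.

1.1163


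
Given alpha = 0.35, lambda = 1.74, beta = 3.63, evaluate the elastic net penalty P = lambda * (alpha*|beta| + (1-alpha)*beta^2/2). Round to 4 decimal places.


alpha * |beta| = 0.35 * 3.63 = 1.2705.
(1-alpha) * beta^2/2 = 0.65 * 13.1769/2 = 4.2825.
Total = 1.74 * (1.2705 + 4.2825) = 9.6622.

9.6622


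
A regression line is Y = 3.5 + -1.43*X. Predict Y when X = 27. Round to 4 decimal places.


Plug X = 27 into Y = 3.5 + -1.43*X:
Y = 3.5 + -38.6100 = -35.1100.

-35.1100


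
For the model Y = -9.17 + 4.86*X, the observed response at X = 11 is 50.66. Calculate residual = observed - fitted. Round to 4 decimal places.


Predicted = -9.17 + 4.86 * 11 = 44.2900.
Residual = 50.66 - 44.2900 = 6.3700.

6.3700


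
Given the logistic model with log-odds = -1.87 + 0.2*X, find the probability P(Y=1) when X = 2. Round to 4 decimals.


Compute z = -1.87 + (0.2)(2) = -1.4700.
exp(-z) = 4.3492.
P = 1/(1 + 4.3492) = 0.1869.

0.1869


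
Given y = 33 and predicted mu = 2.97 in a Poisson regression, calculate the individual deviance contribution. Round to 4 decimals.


Compute y*ln(y/mu) = 33*ln(33/2.97) = 33*2.407946 = 79.462218.
y - mu = 30.03.
D = 2*(79.462218 - (30.03)) = 98.864436, which rounds to 98.8644.

98.8644


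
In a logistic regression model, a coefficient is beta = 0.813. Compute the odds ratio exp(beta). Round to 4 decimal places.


Odds ratio = exp(beta) = exp(0.813).
= 2.2547.

2.2547


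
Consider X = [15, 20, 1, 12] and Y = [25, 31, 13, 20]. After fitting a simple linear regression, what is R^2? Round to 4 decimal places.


The fitted line is Y = 11.1160 + 0.9278*X.
SSres = 7.7397, SStot = 174.7500.
R^2 = 1 - SSres/SStot = 0.9557.

0.9557


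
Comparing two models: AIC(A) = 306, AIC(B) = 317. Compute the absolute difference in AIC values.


Absolute difference = |306 - 317| = 11.
The model with lower AIC (A) is preferred.

11


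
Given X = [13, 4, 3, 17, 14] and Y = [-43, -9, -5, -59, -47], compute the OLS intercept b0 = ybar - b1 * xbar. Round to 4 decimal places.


Compute b1 = -3.8312 from the OLS formula.
With xbar = 10.2000 and ybar = -32.6000, the intercept is:
b0 = -32.6000 - -3.8312 * 10.2000 = 6.4786.

6.4786


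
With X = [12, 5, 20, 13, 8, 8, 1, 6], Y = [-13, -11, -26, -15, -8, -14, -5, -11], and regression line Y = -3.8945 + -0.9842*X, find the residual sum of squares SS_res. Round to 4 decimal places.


For each point, residual = actual - predicted.
Residuals: [2.7049, -2.1845, -2.4215, 1.6891, 3.7681, -2.2319, -0.1213, -1.2003].
Sum of squared residuals = 41.4406.

41.4406


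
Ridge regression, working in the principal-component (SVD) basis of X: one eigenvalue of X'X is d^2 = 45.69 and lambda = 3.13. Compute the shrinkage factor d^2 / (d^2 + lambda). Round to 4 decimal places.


Compute the denominator: 45.69 + 3.13 = 48.8200.
Shrinkage factor = 45.69 / 48.8200 = 0.9359.

0.9359


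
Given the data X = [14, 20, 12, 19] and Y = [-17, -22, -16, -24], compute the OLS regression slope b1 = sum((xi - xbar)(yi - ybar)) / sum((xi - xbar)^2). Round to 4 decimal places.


First compute the means: xbar = 16.2500, ybar = -19.7500.
Then S_xx = sum((xi - xbar)^2) = 44.7500.
S_xy = sum((xi - xbar)(yi - ybar)) = -42.2500.
b1 = S_xy / S_xx = -42.2500 / 44.7500 = -0.9441.

-0.9441


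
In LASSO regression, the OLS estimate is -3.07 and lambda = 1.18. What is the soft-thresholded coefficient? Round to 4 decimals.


|beta_OLS| = 3.07.
lambda = 1.18.
Since |beta| > lambda, coefficient = sign(beta)*(|beta| - lambda) = -1.8900.
Result = -1.8900.

-1.8900


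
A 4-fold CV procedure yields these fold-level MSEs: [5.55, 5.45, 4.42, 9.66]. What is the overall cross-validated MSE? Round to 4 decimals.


Total MSE across folds = 25.0800.
CV-MSE = 25.0800/4 = 6.2700.

6.2700


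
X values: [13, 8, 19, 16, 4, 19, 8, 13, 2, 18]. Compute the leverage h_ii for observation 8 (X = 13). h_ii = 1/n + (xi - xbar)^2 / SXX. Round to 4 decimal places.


n = 10, xbar = 12.0000.
SXX = sum((xi - xbar)^2) = 348.0000.
h = 1/10 + (13 - 12.0000)^2 / 348.0000 = 0.1029.

0.1029


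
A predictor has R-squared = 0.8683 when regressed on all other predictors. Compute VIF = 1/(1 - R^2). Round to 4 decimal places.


VIF = 1 / (1 - 0.8683).
= 1 / 0.1317 = 7.5930.

7.5930


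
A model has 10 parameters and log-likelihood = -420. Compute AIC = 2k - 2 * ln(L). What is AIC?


AIC = 2*10 - 2*(-420).
= 20 + 840 = 860.

860


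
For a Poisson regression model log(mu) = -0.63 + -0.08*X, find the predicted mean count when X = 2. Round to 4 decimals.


eta = -0.63 + -0.08 * 2 = -0.7900.
mu = exp(-0.7900) = 0.4538.

0.4538


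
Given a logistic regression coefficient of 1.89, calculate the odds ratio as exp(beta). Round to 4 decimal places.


The odds ratio is computed as:
OR = e^(1.89) = 6.6194.

6.6194


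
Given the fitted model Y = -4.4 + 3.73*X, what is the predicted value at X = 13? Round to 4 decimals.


Plug X = 13 into Y = -4.4 + 3.73*X:
Y = -4.4 + 48.4900 = 44.0900.

44.0900


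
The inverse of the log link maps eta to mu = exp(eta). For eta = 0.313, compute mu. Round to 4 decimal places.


The inverse log link gives:
mu = exp(0.313) = 1.3675.

1.3675


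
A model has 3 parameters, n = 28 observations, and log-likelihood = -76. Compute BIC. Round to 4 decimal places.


ln(28) = 3.332205.
k * ln(n) = 3 * 3.332205 = 9.996615.
-2L = 152.
BIC = 9.996615 + 152 = 161.996615, which rounds to 161.9966.

161.9966


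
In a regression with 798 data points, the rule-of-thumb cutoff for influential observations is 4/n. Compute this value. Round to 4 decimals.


The threshold is 4/n.
4/798 = 0.0050.

0.0050


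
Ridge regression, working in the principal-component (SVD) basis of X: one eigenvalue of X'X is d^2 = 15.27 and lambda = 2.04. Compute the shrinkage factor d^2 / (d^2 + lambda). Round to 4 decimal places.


Compute the denominator: 15.27 + 2.04 = 17.3100.
Shrinkage factor = 15.27 / 17.3100 = 0.8821.

0.8821


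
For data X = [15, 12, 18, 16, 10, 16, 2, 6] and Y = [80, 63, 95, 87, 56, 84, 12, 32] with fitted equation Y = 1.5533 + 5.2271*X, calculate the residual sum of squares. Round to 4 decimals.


For each point, residual = actual - predicted.
Residuals: [0.0402, -1.2785, -0.6411, 1.8131, 2.1757, -1.1869, -0.0075, -0.9159].
Sum of squared residuals = 12.3159.

12.3159


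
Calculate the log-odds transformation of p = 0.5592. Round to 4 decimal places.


The odds are p/(1-p) = 0.5592 / 0.4408 = 1.2686.
logit(p) = ln(1.2686) = 0.2379.

0.2379


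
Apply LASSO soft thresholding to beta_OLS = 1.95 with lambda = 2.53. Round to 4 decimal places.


|beta_OLS| = 1.95.
lambda = 2.53.
Since |beta| <= lambda, the coefficient is set to 0.
Result = 0.0000.

0.0000


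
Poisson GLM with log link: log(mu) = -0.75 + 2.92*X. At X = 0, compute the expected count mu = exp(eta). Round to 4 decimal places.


Compute eta = -0.75 + 2.92 * 0 = -0.7500.
Apply inverse link: mu = e^-0.7500 = 0.4724.

0.4724


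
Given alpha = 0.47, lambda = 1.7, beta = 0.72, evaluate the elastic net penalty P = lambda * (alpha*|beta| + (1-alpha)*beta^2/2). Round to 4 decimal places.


Compute:
L1 = 0.47 * 0.72 = 0.3384.
L2 = 0.53 * 0.72^2 / 2 = 0.1374.
Penalty = 1.7 * (0.3384 + 0.1374) = 0.8088.

0.8088


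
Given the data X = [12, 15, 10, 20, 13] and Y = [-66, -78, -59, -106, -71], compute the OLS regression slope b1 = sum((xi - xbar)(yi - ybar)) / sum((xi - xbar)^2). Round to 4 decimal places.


Calculate xbar = 14.0000, ybar = -76.0000.
S_xx = 58.0000, S_xy = -275.0000.
Using b1 = S_xy / S_xx = -275.0000 / 58.0000, we get b1 = -4.7414.

-4.7414


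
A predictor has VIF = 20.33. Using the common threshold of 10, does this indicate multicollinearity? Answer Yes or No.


Check: VIF = 20.33 vs threshold = 10.
Since 20.33 >= 10, the answer is Yes.

Yes


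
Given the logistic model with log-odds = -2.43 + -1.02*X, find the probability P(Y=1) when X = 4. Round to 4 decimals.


Linear predictor: z = -2.43 + -1.02 * 4 = -6.5100.
P = 1/(1 + exp(6.5100)) = 1/(1 + 671.8264) = 0.0015.

0.0015


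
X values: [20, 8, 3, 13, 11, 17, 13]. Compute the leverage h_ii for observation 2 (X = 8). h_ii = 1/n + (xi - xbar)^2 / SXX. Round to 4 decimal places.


Compute xbar = 12.1429 with n = 7 observations.
SXX = 188.8571.
Leverage = 1/7 + (8 - 12.1429)^2/188.8571 = 0.2337.

0.2337


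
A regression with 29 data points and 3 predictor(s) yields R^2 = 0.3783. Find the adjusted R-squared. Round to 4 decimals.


Adjusted R^2 = 1 - (1 - R^2) * (n-1)/(n-p-1).
(1 - R^2) = 0.6217.
(n-1)/(n-p-1) = 28/25.
(1 - R^2) * (n-1) = 0.6217 * 28 = 17.4076.
Divide by (n-p-1): 17.4076 / 25 = 0.6963.
Adj R^2 = 1 - 0.6963 = 0.3037.

0.3037


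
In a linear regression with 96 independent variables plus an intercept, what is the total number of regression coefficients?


Total coefficients = number of predictors + 1 (for the intercept).
= 96 + 1 = 97.

97


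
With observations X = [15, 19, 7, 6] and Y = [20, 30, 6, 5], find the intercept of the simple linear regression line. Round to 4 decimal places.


Compute b1 = 1.8968 from the OLS formula.
With xbar = 11.7500 and ybar = 15.2500, the intercept is:
b0 = 15.2500 - 1.8968 * 11.7500 = -7.0379.

-7.0379


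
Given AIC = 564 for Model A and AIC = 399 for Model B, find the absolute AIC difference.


Compute |564 - 399| = 165.
Model B has the smaller AIC.

165


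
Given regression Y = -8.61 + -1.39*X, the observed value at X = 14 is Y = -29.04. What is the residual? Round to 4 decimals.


Fitted value at X = 14 is yhat = -8.61 + -1.39*14 = -28.0700.
Residual = -29.04 - -28.0700 = -0.9700.

-0.9700


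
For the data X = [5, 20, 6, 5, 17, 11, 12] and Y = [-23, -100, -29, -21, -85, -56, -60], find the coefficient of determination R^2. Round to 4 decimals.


The fitted line is Y = 2.8856 + -5.1868*X.
SSres = 9.3570, SStot = 5789.7143.
R^2 = 1 - SSres/SStot = 0.9984.

0.9984


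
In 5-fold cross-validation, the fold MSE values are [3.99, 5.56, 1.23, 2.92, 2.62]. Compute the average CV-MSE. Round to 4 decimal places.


Add all fold MSEs: 16.3200.
Divide by k = 5: 16.3200/5 = 3.2640.

3.2640


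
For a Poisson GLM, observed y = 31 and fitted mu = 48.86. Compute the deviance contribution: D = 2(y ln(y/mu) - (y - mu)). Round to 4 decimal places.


Compute y*ln(y/mu) = 31*ln(31/48.86) = 31*-0.454972 = -14.104132.
y - mu = -17.86.
D = 2*(-14.104132 - (-17.86)) = 7.511736, which rounds to 7.5117.

7.5117


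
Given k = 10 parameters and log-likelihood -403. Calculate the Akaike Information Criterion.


AIC = 2*10 - 2*(-403).
= 20 + 806 = 826.

826


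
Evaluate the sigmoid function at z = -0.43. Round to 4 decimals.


Compute exp(0.4300) = 1.5373.
Sigmoid = 1 / (1 + 1.5373) = 1 / 2.5373 = 0.3941.

0.3941


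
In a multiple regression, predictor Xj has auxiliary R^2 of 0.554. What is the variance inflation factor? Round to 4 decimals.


Denominator: 1 - 0.554 = 0.446.
VIF = 1 / 0.446 = 2.2422.

2.2422


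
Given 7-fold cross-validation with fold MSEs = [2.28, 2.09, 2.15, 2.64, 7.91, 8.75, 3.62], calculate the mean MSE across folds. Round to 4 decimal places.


Sum of fold MSEs = 29.4400.
Average = 29.4400 / 7 = 4.2057.

4.2057


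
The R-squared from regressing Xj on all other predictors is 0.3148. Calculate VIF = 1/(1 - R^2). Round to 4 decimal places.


VIF = 1 / (1 - 0.3148).
= 1 / 0.6852 = 1.4594.

1.4594


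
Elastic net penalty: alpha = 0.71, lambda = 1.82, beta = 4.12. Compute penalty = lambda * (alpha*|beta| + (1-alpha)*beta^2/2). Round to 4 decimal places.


Compute:
L1 = 0.71 * 4.12 = 2.9252.
L2 = 0.29 * 4.12^2 / 2 = 2.4613.
Penalty = 1.82 * (2.9252 + 2.4613) = 9.8034.

9.8034


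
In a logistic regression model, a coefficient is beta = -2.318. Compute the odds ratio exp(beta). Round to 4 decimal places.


exp(-2.318) = 0.0985.
So the odds ratio is 0.0985.

0.0985


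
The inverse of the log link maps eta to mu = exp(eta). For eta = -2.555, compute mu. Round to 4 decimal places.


mu = exp(eta) = exp(-2.555).
= 0.0777.

0.0777


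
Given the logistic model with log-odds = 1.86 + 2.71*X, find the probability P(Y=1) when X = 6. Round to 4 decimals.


Compute z = 1.86 + (2.71)(6) = 18.1200.
exp(-z) = 0.0000.
P = 1/(1 + 0.0000) = 1.0000.

1.0000


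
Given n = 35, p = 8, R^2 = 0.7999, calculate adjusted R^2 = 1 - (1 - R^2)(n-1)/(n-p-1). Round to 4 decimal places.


Plug in: Adj R^2 = 1 - (1 - 0.7999) * 34/26.
= 1 - 0.2001 * 34/26
= 1 - 6.8034 / 26
= 1 - 0.2617 = 0.7383.

0.7383


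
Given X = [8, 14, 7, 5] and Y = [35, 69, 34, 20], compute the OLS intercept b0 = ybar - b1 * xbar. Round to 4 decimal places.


The slope is b1 = 5.3556.
Sample means are xbar = 8.5000 and ybar = 39.5000.
Intercept: b0 = 39.5000 - (5.3556)(8.5000) = -6.0222.

-6.0222


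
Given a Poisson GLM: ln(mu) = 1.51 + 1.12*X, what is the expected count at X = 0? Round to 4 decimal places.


Linear predictor: eta = 1.51 + (1.12)(0) = 1.5100.
Expected count: mu = exp(1.5100) = 4.5267.

4.5267


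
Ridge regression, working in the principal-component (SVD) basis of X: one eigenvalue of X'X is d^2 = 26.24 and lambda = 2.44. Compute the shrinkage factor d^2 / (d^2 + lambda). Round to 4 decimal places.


Denominator = d^2 + lambda = 26.24 + 2.44 = 28.6800.
Shrinkage = 26.24 / 28.6800 = 0.9149.

0.9149


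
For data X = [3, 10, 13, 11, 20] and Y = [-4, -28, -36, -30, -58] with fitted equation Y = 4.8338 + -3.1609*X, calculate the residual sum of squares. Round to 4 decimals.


Predicted values from Y = 4.8338 + -3.1609*X.
Residuals: [0.6489, -1.2248, 0.2579, -0.0639, 0.3842].
SSres = 2.1394.

2.1394


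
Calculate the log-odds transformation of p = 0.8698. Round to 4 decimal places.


1 - p = 0.1302.
p/(1-p) = 6.6805.
logit = ln(6.6805) = 1.8992.

1.8992


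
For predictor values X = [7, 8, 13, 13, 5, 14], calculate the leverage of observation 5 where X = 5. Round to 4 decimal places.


n = 6, xbar = 10.0000.
SXX = sum((xi - xbar)^2) = 72.0000.
h = 1/6 + (5 - 10.0000)^2 / 72.0000 = 0.5139.

0.5139


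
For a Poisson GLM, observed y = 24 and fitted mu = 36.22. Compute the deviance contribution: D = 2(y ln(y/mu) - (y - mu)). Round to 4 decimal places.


y/mu = 24/36.22 = 0.662617 (approx.), and ln(24/36.22) = -0.411558.
y * ln(y/mu) = 24 * -0.411558 = -9.877392.
y - mu = -12.22.
D = 2 * (-9.877392 - -12.22) = 4.685216, which rounds to 4.6852.

4.6852


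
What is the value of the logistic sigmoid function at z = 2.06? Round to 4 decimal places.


First, exp(-2.0600) = 0.1275.
Then sigma(z) = 1/(1 + 0.1275) = 0.8870.

0.8870


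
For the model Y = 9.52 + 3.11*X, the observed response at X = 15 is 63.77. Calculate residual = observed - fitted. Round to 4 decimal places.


Fitted value at X = 15 is yhat = 9.52 + 3.11*15 = 56.1700.
Residual = 63.77 - 56.1700 = 7.6000.

7.6000


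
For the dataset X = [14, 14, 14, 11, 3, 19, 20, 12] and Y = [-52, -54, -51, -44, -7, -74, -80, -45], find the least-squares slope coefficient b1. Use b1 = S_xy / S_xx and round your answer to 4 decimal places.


Calculate xbar = 13.3750, ybar = -50.8750.
S_xx = 191.8750, S_xy = -805.3750.
Using b1 = S_xy / S_xx = -805.3750 / 191.8750, we get b1 = -4.1974.

-4.1974


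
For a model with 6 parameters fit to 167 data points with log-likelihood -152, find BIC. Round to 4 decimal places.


Compute k*ln(n) = 6*ln(167) = 6*5.117994 = 30.707964.
Then -2*loglik = 304.
BIC = 30.707964 + 304 = 334.707964, which rounds to 334.7080.

334.7080


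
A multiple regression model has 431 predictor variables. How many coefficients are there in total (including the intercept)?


Including the intercept, the model has 431 predictor coefficients + 1 intercept.
Total = 432.

432


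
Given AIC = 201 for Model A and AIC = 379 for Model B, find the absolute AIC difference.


|AIC_A - AIC_B| = |201 - 379| = 178.
Model A is preferred (lower AIC).

178


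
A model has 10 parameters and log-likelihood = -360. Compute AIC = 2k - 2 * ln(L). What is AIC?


Compute:
2k = 2*10 = 20.
-2*loglik = -2*(-360) = 720.
AIC = 20 + 720 = 740.

740


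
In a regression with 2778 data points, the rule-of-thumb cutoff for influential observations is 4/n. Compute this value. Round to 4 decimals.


Using the rule of thumb:
Threshold = 4 / 2778 = 0.0014.

0.0014


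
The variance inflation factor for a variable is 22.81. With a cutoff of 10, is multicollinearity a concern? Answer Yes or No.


Compare VIF = 22.81 to the threshold of 10.
22.81 >= 10, so the answer is Yes.

Yes


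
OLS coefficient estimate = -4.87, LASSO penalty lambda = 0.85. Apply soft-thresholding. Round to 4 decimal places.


Absolute value: |-4.87| = 4.87.
Compare to lambda = 0.85.
Since |beta| > lambda, coefficient = sign(beta)*(|beta| - lambda) = -4.0200.

-4.0200


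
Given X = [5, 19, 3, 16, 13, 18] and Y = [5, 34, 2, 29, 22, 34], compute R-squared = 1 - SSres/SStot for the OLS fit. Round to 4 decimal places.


Fit the OLS line: b0 = -4.8573, b1 = 2.0965.
SSres = 3.1772.
SStot = 1020.0000.
R^2 = 1 - 3.1772/1020.0000 = 0.9969.

0.9969


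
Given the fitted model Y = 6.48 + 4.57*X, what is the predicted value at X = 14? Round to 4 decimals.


Predicted value:
Y = 6.48 + (4.57)(14) = 6.48 + 63.9800 = 70.4600.

70.4600


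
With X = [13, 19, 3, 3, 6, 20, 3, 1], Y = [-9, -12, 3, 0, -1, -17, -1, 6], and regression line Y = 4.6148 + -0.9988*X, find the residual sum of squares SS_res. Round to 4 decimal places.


Compute predicted values, then residuals = yi - yhat_i.
Residuals: [-0.6304, 2.3624, 1.3816, -1.6184, 0.3780, -1.6388, -2.6184, 2.3840].
SSres = sum(residual^2) = 25.8744.

25.8744


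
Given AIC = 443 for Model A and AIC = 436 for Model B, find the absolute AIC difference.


Absolute difference = |443 - 436| = 7.
The model with lower AIC (B) is preferred.

7


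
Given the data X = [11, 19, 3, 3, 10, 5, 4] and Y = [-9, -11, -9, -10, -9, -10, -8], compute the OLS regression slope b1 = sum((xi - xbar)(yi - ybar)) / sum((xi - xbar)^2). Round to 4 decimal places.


The sample means are xbar = 7.8571 and ybar = -9.4286.
Compute S_xx = 208.8571 and S_xy = -18.4286.
Slope b1 = S_xy / S_xx = -18.4286 / 208.8571 = -0.0882.

-0.0882


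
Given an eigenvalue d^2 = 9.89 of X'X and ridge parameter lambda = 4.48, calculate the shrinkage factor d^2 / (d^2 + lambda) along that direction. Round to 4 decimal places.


d^2 + lambda = 9.89 + 4.48 = 14.3700.
Shrinkage factor = 9.89/14.3700 = 0.6882.

0.6882


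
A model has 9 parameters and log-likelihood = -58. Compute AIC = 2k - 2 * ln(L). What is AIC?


Compute:
2k = 2*9 = 18.
-2*loglik = -2*(-58) = 116.
AIC = 18 + 116 = 134.

134


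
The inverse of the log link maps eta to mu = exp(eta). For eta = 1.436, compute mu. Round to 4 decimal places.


The inverse log link gives:
mu = exp(1.436) = 4.2038.

4.2038


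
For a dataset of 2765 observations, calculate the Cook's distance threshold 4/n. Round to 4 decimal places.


Cook's distance cutoff = 4/n = 4/2765.
= 0.0014.

0.0014


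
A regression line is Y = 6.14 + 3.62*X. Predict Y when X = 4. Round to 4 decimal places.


Plug X = 4 into Y = 6.14 + 3.62*X:
Y = 6.14 + 14.4800 = 20.6200.

20.6200


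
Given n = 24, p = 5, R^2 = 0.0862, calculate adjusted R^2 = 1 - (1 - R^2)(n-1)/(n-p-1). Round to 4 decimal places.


Adjusted R^2 = 1 - (1 - R^2) * (n-1)/(n-p-1).
(1 - R^2) = 0.9138.
(n-1)/(n-p-1) = 23/18.
(1 - R^2) * (n-1) = 0.9138 * 23 = 21.0174.
Divide by (n-p-1): 21.0174 / 18 = 1.1676.
Adj R^2 = 1 - 1.1676 = -0.1676.

-0.1676


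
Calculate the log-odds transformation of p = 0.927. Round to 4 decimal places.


The odds are p/(1-p) = 0.927 / 0.073 = 12.6986.
logit(p) = ln(12.6986) = 2.5415.

2.5415


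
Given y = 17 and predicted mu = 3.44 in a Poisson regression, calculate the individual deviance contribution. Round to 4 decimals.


First: ln(17/3.44) = 1.597742.
Then: 17 * 1.597742 = 27.161614.
y - mu = 17 - 3.44 = 13.56.
D = 2(27.161614 - 13.56) = 27.203228, which rounds to 27.2032.

27.2032


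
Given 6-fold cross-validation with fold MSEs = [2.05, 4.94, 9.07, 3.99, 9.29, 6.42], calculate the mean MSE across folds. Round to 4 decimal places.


Add all fold MSEs: 35.7600.
Divide by k = 6: 35.7600/6 = 5.9600.

5.9600


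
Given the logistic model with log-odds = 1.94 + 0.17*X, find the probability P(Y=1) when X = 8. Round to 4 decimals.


Linear predictor: z = 1.94 + 0.17 * 8 = 3.3000.
P = 1/(1 + exp(-3.3000)) = 1/(1 + 0.0369) = 0.9644.

0.9644


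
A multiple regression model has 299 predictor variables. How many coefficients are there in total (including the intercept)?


Total coefficients = number of predictors + 1 (for the intercept).
= 299 + 1 = 300.

300


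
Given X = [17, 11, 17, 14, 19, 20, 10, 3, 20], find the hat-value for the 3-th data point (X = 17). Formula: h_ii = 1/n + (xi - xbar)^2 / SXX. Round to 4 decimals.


n = 9, xbar = 14.5556.
SXX = sum((xi - xbar)^2) = 258.2222.
h = 1/9 + (17 - 14.5556)^2 / 258.2222 = 0.1343.

0.1343


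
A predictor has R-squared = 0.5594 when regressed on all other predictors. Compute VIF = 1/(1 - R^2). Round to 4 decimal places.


VIF = 1 / (1 - 0.5594).
= 1 / 0.4406 = 2.2696.

2.2696


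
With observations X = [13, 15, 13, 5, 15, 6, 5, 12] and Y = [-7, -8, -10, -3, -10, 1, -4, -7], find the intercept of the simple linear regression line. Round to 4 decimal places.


Compute b1 = -0.7353 from the OLS formula.
With xbar = 10.5000 and ybar = -6.0000, the intercept is:
b0 = -6.0000 - -0.7353 * 10.5000 = 1.7206.

1.7206


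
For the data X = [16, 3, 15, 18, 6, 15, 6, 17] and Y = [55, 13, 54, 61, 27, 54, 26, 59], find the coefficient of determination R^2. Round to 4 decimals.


The fitted line is Y = 6.3669 + 3.1048*X.
SSres = 17.1492, SStot = 2407.8750.
R^2 = 1 - SSres/SStot = 0.9929.

0.9929


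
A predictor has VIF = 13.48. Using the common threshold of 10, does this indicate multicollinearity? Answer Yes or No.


Compare VIF = 13.48 to the threshold of 10.
13.48 >= 10, so the answer is Yes.

Yes


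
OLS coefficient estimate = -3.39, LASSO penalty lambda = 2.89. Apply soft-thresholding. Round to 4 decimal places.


Absolute value: |-3.39| = 3.39.
Compare to lambda = 2.89.
Since |beta| > lambda, coefficient = sign(beta)*(|beta| - lambda) = -0.5000.

-0.5000


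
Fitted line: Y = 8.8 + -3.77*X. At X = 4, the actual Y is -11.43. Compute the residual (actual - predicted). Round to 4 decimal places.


Compute yhat = 8.8 + (-3.77)(4) = -6.2800.
Residual = actual - predicted = -11.43 - -6.2800 = -5.1500.

-5.1500


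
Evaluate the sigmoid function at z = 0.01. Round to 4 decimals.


Compute exp(-0.0100) = 0.9900.
Sigmoid = 1 / (1 + 0.9900) = 1 / 1.9900 = 0.5025.

0.5025


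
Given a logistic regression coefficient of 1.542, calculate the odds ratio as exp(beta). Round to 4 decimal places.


The odds ratio is computed as:
OR = e^(1.542) = 4.6739.

4.6739


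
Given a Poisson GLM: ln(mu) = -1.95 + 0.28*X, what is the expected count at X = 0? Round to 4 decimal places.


Compute eta = -1.95 + 0.28 * 0 = -1.9500.
Apply inverse link: mu = e^-1.9500 = 0.1423.

0.1423


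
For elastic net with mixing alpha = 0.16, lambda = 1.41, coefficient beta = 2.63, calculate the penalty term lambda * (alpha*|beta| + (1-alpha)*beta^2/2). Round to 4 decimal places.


alpha * |beta| = 0.16 * 2.63 = 0.4208.
(1-alpha) * beta^2/2 = 0.84 * 6.9169/2 = 2.9051.
Total = 1.41 * (0.4208 + 2.9051) = 4.6895.

4.6895


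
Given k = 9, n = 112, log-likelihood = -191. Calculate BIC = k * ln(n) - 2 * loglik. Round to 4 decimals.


Compute k*ln(n) = 9*ln(112) = 9*4.718499 = 42.466491.
Then -2*loglik = 382.
BIC = 42.466491 + 382 = 424.466491, which rounds to 424.4665.

424.4665


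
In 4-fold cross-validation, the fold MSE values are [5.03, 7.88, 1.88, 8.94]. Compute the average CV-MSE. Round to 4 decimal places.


Add all fold MSEs: 23.7300.
Divide by k = 4: 23.7300/4 = 5.9325.

5.9325


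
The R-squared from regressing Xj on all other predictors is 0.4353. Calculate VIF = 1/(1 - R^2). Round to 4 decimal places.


Denominator: 1 - 0.4353 = 0.5647.
VIF = 1 / 0.5647 = 1.7709.

1.7709


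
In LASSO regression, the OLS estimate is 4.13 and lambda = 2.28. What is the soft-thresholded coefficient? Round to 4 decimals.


Check: |4.13| = 4.13 vs lambda = 2.28.
Since |beta| > lambda, coefficient = sign(beta)*(|beta| - lambda) = 1.8500.
Soft-thresholded coefficient = 1.8500.

1.8500


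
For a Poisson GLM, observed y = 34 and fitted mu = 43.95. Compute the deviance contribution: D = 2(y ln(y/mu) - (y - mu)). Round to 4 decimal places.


y/mu = 34/43.95 = 0.773606 (approx.), and ln(34/43.95) = -0.256692.
y * ln(y/mu) = 34 * -0.256692 = -8.727528.
y - mu = -9.95.
D = 2 * (-8.727528 - -9.95) = 2.444944, which rounds to 2.4449.

2.4449


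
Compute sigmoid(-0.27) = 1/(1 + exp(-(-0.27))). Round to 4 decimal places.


exp(0.2700) = 1.3100.
1 + exp(-z) = 2.3100.
sigmoid = 1/2.3100 = 0.4329.

0.4329


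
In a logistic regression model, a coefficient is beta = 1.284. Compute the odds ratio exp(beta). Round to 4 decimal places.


The odds ratio is computed as:
OR = e^(1.284) = 3.6111.

3.6111


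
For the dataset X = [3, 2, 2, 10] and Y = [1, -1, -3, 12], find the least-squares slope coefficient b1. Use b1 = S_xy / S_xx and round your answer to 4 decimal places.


Calculate xbar = 4.2500, ybar = 2.2500.
S_xx = 44.7500, S_xy = 76.7500.
Using b1 = S_xy / S_xx = 76.7500 / 44.7500, we get b1 = 1.7151.

1.7151
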